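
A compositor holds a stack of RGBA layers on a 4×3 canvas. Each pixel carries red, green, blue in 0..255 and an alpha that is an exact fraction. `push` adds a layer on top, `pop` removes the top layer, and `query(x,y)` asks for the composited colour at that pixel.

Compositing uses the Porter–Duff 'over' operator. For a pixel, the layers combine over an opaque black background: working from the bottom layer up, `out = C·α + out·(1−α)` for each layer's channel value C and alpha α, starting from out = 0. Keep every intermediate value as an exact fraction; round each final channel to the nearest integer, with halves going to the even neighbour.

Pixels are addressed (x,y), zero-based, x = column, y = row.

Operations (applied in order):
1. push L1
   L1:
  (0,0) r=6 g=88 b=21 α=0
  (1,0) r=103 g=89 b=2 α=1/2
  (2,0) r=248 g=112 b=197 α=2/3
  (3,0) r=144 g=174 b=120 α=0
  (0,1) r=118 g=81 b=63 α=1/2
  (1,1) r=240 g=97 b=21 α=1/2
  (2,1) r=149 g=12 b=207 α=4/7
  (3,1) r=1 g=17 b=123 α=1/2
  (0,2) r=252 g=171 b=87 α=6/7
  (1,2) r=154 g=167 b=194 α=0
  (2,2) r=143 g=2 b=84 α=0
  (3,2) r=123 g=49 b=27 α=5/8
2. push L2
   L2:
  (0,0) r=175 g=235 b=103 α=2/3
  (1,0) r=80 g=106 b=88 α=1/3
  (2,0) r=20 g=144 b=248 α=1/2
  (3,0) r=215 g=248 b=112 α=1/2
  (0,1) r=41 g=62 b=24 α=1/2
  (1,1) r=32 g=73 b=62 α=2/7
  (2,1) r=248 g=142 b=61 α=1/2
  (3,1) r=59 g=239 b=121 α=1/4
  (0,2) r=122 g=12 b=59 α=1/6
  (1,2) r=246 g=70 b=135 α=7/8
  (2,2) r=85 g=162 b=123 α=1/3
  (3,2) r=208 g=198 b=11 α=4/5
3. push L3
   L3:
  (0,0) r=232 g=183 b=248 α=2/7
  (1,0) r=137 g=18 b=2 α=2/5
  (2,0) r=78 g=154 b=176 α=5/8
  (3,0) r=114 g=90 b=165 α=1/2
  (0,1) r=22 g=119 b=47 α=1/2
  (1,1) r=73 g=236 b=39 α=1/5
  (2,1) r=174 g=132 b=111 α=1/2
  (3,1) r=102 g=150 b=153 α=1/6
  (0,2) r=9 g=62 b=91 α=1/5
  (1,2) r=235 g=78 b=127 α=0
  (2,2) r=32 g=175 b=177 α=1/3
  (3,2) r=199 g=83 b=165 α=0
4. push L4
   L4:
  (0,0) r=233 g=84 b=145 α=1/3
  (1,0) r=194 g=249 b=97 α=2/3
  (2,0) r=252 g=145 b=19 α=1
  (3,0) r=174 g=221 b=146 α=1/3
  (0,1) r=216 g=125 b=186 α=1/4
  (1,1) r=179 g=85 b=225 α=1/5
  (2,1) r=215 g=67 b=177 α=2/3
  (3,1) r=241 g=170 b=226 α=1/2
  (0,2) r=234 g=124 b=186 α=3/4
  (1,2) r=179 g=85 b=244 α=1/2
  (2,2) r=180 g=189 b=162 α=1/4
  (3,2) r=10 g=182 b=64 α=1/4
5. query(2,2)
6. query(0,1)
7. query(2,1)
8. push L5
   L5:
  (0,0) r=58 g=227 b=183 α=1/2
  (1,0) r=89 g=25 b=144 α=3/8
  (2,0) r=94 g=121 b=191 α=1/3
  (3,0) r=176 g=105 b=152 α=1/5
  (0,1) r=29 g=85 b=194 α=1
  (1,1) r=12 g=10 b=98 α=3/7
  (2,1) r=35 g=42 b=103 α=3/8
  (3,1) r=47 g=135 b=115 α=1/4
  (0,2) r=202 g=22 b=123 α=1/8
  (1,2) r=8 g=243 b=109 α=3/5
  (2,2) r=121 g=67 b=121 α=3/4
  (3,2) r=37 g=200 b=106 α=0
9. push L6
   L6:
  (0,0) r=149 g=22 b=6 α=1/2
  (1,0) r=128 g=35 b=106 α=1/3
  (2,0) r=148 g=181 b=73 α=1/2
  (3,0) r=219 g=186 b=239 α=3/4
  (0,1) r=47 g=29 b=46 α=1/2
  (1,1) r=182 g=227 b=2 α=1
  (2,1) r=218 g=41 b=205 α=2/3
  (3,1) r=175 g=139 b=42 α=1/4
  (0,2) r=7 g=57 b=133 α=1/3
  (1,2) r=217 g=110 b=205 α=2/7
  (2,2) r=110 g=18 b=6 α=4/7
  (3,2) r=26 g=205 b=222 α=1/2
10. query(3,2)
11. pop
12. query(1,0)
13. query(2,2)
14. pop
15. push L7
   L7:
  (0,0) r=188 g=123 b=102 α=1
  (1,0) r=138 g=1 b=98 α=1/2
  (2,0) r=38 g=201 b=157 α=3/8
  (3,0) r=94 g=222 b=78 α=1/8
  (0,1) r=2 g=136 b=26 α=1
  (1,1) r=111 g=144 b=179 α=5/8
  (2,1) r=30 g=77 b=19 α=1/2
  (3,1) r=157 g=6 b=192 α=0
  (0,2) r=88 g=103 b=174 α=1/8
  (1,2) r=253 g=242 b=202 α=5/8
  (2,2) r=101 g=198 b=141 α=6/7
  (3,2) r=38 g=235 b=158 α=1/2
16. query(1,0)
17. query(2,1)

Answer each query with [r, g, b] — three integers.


query (2,2) [L1,L2,L3,L4] — begin 0,0,0
after L1 α=0: [0, 0, 0]
after L2 α=1/3: [85/3, 54, 41]
after L3 α=1/3: [266/9, 283/3, 259/3]
after L4 α=1/4: [403/6, 118, 421/4]
→ [67, 118, 105]

query (0,1) [L1,L2,L3,L4] — begin 0,0,0
after L1 α=1/2: [59, 81/2, 63/2]
after L2 α=1/2: [50, 205/4, 111/4]
after L3 α=1/2: [36, 681/8, 299/8]
after L4 α=1/4: [81, 3043/32, 2385/32]
= [81, 95, 75]

(2,1) stack=L1,L2,L3,L4; from [0,0,0]:
+L1 (α=4/7) → [596/7, 48/7, 828/7]
+L2 (α=1/2) → [1166/7, 521/7, 1255/14]
+L3 (α=1/2) → [1192/7, 1445/14, 2809/28]
+L4 (α=2/3) → [4202/21, 1107/14, 12721/84]
rounded: [200, 79, 151]

query (3,2) [L1,L2,L3,L4,L5,L6] — begin 0,0,0
+L1 (α=5/8) → [615/8, 245/8, 135/8]
+L2 (α=4/5) → [7271/40, 6581/40, 487/40]
+L3 (α=0) → [7271/40, 6581/40, 487/40]
+L4 (α=1/4) → [22213/160, 27023/160, 4021/160]
+L5 (α=0) → [22213/160, 27023/160, 4021/160]
+L6 (α=1/2) → [26373/320, 59823/320, 39541/320]
= [82, 187, 124]

query (1,0) [L1,L2,L3,L4,L5] — begin 0,0,0
L1 α=1/2: [103/2, 89/2, 1]
L2 α=1/3: [61, 65, 30]
L3 α=2/5: [457/5, 231/5, 94/5]
L4 α=2/3: [799/5, 907/5, 1064/15]
L5 α=3/8: [533/4, 491/4, 295/3]
rounded: [133, 123, 98]

at x=2,y=2 over L1,L2,L3,L4,L5:
+L1 (α=0) → [0, 0, 0]
+L2 (α=1/3) → [85/3, 54, 41]
+L3 (α=1/3) → [266/9, 283/3, 259/3]
+L4 (α=1/4) → [403/6, 118, 421/4]
+L5 (α=3/4) → [2581/24, 319/4, 1873/16]
= [108, 80, 117]

(1,0) stack=L1,L2,L3,L4,L7; from [0,0,0]:
after L1 α=1/2: [103/2, 89/2, 1]
after L2 α=1/3: [61, 65, 30]
after L3 α=2/5: [457/5, 231/5, 94/5]
after L4 α=2/3: [799/5, 907/5, 1064/15]
after L7 α=1/2: [1489/10, 456/5, 1267/15]
rounded: [149, 91, 84]

at x=2,y=1 over L1,L2,L3,L4,L7:
L1 α=4/7: [596/7, 48/7, 828/7]
L2 α=1/2: [1166/7, 521/7, 1255/14]
L3 α=1/2: [1192/7, 1445/14, 2809/28]
L4 α=2/3: [4202/21, 1107/14, 12721/84]
L7 α=1/2: [2416/21, 2185/28, 14317/168]
= [115, 78, 85]


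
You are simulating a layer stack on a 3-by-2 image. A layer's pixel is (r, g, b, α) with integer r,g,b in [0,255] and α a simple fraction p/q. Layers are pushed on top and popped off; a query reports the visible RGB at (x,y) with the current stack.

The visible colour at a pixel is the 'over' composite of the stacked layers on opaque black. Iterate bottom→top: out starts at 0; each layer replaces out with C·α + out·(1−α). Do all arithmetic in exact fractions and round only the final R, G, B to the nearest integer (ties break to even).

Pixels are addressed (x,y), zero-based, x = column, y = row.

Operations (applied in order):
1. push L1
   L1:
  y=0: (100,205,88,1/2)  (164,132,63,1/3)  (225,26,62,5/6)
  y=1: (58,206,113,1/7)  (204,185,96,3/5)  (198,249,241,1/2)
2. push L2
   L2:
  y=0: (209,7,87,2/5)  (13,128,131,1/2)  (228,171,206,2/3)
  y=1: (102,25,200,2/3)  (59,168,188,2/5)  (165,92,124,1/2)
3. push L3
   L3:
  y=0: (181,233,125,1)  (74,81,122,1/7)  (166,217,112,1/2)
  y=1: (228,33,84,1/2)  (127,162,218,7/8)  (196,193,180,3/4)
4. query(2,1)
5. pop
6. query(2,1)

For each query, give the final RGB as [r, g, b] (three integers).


at x=2,y=1 over L1,L2,L3:
L1 α=1/2: [99, 249/2, 241/2]
L2 α=1/2: [132, 433/4, 489/4]
L3 α=3/4: [180, 2749/16, 2649/16]
→ [180, 172, 166]

(2,1) stack=L1,L2; from [0,0,0]:
after L1 α=1/2: [99, 249/2, 241/2]
after L2 α=1/2: [132, 433/4, 489/4]
→ [132, 108, 122]


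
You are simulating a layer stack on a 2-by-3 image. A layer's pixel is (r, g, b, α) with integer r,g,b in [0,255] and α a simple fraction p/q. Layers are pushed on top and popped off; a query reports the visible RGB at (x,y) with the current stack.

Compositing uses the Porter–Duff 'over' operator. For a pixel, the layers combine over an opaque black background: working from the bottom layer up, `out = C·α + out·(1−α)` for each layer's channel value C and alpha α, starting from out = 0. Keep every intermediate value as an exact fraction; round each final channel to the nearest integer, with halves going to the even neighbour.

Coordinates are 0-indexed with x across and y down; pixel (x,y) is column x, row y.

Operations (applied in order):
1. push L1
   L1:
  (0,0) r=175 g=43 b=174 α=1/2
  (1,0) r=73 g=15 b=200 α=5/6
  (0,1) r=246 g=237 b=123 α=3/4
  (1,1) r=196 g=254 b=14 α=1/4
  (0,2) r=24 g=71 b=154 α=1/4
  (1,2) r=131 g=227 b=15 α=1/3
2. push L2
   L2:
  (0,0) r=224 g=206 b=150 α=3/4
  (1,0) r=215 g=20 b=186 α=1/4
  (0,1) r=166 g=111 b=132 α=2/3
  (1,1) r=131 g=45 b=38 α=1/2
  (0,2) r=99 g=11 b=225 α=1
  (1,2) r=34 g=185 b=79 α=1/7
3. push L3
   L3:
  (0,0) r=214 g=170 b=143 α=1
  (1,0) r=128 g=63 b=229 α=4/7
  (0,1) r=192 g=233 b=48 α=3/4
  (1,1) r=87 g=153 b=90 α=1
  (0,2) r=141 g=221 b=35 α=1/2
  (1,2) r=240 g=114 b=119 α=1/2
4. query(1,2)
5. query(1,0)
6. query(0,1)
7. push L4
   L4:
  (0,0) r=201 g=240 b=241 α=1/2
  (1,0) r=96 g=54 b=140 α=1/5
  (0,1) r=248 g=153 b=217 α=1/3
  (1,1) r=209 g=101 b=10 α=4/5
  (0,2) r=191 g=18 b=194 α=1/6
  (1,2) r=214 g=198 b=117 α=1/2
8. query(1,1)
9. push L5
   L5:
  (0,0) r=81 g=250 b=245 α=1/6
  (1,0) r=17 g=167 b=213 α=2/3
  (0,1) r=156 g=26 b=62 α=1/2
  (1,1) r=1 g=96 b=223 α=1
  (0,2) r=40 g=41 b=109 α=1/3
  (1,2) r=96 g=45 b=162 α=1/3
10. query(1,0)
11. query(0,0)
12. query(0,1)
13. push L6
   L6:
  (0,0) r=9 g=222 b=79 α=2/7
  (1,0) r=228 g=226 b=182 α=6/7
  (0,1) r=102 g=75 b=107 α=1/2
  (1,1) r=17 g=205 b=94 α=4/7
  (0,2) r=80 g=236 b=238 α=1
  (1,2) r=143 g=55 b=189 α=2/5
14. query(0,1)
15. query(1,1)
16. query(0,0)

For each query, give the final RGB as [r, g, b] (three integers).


(1,2) stack=L1,L2,L3; from [0,0,0]:
L1 α=1/3: [131/3, 227/3, 5]
L2 α=1/7: [296/7, 639/7, 109/7]
L3 α=1/2: [988/7, 1437/14, 471/7]
= [141, 103, 67]

at x=1,y=0 over L1,L2,L3:
L1 α=5/6: [365/6, 25/2, 500/3]
L2 α=1/4: [795/8, 115/8, 343/2]
L3 α=4/7: [6481/56, 2361/56, 2861/14]
→ [116, 42, 204]

at x=0,y=1 over L1,L2,L3:
L1 α=3/4: [369/2, 711/4, 369/4]
L2 α=2/3: [1033/6, 533/4, 475/4]
L3 α=3/4: [4489/24, 3329/16, 1051/16]
= [187, 208, 66]

at x=1,y=1 over L1,L2,L3,L4:
after L1 α=1/4: [49, 127/2, 7/2]
after L2 α=1/2: [90, 217/4, 83/4]
after L3 α=1: [87, 153, 90]
after L4 α=4/5: [923/5, 557/5, 26]
→ [185, 111, 26]

query (1,0) [L1,L2,L3,L4,L5] — begin 0,0,0
L1 α=5/6: [365/6, 25/2, 500/3]
L2 α=1/4: [795/8, 115/8, 343/2]
L3 α=4/7: [6481/56, 2361/56, 2861/14]
L4 α=1/5: [1565/14, 3117/70, 6702/35]
L5 α=2/3: [2041/42, 26497/210, 7204/35]
= [49, 126, 206]

(0,0) stack=L1,L2,L3,L4,L5; from [0,0,0]:
L1 α=1/2: [175/2, 43/2, 87]
L2 α=3/4: [1519/8, 1279/8, 537/4]
L3 α=1: [214, 170, 143]
L4 α=1/2: [415/2, 205, 192]
L5 α=1/6: [2237/12, 425/2, 1205/6]
rounded: [186, 212, 201]

query (0,1) [L1,L2,L3,L4,L5] — begin 0,0,0
after L1 α=3/4: [369/2, 711/4, 369/4]
after L2 α=2/3: [1033/6, 533/4, 475/4]
after L3 α=3/4: [4489/24, 3329/16, 1051/16]
after L4 α=1/3: [7465/36, 4553/24, 929/8]
after L5 α=1/2: [13081/72, 5177/48, 1425/16]
= [182, 108, 89]

query (0,1) [L1,L2,L3,L4,L5,L6] — begin 0,0,0
after L1 α=3/4: [369/2, 711/4, 369/4]
after L2 α=2/3: [1033/6, 533/4, 475/4]
after L3 α=3/4: [4489/24, 3329/16, 1051/16]
after L4 α=1/3: [7465/36, 4553/24, 929/8]
after L5 α=1/2: [13081/72, 5177/48, 1425/16]
after L6 α=1/2: [20425/144, 8777/96, 3137/32]
rounded: [142, 91, 98]

at x=1,y=1 over L1,L2,L3,L4,L5,L6:
after L1 α=1/4: [49, 127/2, 7/2]
after L2 α=1/2: [90, 217/4, 83/4]
after L3 α=1: [87, 153, 90]
after L4 α=4/5: [923/5, 557/5, 26]
after L5 α=1: [1, 96, 223]
after L6 α=4/7: [71/7, 1108/7, 1045/7]
rounded: [10, 158, 149]

(0,0) stack=L1,L2,L3,L4,L5,L6; from [0,0,0]:
after L1 α=1/2: [175/2, 43/2, 87]
after L2 α=3/4: [1519/8, 1279/8, 537/4]
after L3 α=1: [214, 170, 143]
after L4 α=1/2: [415/2, 205, 192]
after L5 α=1/6: [2237/12, 425/2, 1205/6]
after L6 α=2/7: [11401/84, 3013/14, 6973/42]
rounded: [136, 215, 166]


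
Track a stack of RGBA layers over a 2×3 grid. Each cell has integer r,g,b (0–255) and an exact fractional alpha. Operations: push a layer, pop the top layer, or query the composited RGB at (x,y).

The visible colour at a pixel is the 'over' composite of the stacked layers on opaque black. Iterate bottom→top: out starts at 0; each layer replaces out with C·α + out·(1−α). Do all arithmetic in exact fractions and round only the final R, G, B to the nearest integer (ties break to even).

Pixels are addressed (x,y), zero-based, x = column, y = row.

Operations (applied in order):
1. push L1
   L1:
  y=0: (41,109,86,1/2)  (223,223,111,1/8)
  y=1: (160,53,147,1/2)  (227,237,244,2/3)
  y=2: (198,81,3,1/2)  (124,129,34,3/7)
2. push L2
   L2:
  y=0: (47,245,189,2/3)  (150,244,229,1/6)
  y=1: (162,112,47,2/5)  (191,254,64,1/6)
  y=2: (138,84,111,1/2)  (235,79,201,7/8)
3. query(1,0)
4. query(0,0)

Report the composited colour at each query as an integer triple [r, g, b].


query (1,0) [L1,L2] — begin 0,0,0
L1 α=1/8: [223/8, 223/8, 111/8]
L2 α=1/6: [2315/48, 3067/48, 2387/48]
→ [48, 64, 50]

(0,0) stack=L1,L2; from [0,0,0]:
after L1 α=1/2: [41/2, 109/2, 43]
after L2 α=2/3: [229/6, 363/2, 421/3]
rounded: [38, 182, 140]


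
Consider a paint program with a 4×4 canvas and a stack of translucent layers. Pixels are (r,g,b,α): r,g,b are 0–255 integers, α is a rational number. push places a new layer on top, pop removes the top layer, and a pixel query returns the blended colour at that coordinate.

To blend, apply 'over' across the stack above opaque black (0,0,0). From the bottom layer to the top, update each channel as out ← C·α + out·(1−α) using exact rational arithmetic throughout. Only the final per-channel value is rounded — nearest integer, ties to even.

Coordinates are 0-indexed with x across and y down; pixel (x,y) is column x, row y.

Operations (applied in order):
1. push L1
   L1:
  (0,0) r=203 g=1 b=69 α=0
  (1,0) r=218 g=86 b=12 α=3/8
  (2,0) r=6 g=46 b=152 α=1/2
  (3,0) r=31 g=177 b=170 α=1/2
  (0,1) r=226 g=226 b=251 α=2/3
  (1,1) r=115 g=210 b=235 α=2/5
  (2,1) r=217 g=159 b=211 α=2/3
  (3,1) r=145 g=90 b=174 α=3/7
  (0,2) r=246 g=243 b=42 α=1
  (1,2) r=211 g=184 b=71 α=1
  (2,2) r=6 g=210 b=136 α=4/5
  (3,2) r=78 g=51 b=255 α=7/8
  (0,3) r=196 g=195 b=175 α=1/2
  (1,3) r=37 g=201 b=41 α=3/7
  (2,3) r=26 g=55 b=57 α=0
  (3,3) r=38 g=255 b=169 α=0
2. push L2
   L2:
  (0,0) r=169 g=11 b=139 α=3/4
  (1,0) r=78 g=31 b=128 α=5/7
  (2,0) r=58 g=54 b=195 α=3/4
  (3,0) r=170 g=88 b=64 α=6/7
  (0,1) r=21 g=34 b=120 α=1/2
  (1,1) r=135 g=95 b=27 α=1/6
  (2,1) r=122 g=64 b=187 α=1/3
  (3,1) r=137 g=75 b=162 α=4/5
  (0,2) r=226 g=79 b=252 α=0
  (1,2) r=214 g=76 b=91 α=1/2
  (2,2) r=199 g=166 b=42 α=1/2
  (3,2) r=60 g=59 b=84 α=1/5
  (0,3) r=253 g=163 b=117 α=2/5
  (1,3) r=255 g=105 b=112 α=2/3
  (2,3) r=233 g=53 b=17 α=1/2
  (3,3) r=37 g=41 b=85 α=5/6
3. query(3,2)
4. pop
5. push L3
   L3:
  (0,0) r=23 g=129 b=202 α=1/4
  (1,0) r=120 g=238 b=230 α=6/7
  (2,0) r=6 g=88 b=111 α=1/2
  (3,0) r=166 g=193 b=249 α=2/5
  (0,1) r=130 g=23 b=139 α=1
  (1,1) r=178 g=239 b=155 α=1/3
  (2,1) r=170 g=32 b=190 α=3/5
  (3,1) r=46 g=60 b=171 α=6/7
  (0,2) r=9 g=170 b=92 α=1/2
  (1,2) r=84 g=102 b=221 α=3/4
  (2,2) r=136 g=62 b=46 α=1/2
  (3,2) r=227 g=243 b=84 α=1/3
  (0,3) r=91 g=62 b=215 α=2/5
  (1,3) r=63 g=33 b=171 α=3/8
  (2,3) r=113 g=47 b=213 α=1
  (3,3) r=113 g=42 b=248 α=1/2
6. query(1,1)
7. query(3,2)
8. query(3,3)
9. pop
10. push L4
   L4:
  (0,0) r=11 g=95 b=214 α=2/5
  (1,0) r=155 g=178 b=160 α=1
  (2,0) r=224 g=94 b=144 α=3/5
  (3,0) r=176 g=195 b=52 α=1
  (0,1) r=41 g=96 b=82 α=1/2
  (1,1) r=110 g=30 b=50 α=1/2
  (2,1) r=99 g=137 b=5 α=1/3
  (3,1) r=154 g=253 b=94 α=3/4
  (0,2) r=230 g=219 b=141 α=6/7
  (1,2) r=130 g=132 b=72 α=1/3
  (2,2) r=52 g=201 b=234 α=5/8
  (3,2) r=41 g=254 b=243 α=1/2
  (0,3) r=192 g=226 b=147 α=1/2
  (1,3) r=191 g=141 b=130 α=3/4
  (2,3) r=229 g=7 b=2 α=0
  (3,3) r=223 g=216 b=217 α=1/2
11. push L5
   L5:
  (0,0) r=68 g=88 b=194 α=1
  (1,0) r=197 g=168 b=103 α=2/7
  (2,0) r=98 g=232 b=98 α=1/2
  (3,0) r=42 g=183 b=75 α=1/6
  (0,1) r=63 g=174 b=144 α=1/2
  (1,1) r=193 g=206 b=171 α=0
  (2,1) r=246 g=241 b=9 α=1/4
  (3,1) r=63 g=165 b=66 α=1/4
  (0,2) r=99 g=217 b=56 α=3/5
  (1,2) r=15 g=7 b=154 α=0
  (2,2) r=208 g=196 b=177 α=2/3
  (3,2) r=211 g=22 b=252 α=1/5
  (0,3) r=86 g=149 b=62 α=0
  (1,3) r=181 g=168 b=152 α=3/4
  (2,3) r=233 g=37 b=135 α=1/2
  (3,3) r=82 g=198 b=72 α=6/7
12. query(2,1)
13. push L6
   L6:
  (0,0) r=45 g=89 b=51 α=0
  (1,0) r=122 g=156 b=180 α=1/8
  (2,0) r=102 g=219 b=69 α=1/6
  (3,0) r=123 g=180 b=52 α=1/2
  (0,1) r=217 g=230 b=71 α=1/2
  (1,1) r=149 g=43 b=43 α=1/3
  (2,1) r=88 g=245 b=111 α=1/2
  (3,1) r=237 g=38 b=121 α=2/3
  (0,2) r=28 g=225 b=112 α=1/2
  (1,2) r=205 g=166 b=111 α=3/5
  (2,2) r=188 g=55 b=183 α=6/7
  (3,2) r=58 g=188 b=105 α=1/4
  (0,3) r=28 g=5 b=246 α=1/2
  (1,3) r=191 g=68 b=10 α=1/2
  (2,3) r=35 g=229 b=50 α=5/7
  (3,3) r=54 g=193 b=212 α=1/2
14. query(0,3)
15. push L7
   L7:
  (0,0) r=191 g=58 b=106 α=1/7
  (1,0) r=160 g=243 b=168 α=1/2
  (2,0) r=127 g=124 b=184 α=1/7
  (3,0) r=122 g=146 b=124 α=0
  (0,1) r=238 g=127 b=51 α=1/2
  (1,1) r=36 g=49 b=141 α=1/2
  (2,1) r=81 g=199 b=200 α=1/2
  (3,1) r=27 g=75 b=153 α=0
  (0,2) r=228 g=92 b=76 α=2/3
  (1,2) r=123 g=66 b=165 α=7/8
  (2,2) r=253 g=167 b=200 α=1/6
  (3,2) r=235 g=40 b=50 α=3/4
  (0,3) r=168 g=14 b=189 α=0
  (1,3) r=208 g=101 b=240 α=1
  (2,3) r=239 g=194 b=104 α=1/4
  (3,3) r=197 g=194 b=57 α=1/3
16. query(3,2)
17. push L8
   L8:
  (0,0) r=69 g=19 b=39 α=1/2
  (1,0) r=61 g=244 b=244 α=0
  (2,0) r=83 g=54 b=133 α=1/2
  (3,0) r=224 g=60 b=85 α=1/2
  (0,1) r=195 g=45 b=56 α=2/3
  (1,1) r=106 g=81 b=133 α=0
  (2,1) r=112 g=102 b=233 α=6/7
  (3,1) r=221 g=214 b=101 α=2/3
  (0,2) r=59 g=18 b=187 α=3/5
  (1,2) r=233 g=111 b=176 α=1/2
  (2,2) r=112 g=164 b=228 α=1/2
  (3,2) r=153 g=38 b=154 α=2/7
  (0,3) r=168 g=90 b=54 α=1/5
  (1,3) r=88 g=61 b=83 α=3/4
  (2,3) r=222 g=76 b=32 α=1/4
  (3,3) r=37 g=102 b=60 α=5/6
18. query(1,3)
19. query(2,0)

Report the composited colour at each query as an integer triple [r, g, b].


at x=3,y=2 over L1,L2:
+L1 (α=7/8) → [273/4, 357/8, 1785/8]
+L2 (α=1/5) → [333/5, 95/2, 1953/10]
= [67, 48, 195]

at x=1,y=1 over L1,L3:
after L1 α=2/5: [46, 84, 94]
after L3 α=1/3: [90, 407/3, 343/3]
rounded: [90, 136, 114]

at x=3,y=2 over L1,L3:
+L1 (α=7/8) → [273/4, 357/8, 1785/8]
+L3 (α=1/3) → [727/6, 443/4, 707/4]
→ [121, 111, 177]

at x=3,y=3 over L1,L3:
+L1 (α=0) → [0, 0, 0]
+L3 (α=1/2) → [113/2, 21, 124]
rounded: [56, 21, 124]

(2,1) stack=L1,L4,L5; from [0,0,0]:
after L1 α=2/3: [434/3, 106, 422/3]
after L4 α=1/3: [1165/9, 349/3, 859/9]
after L5 α=1/4: [1903/12, 295/2, 443/6]
= [159, 148, 74]

at x=0,y=3 over L1,L4,L5,L6:
L1 α=1/2: [98, 195/2, 175/2]
L4 α=1/2: [145, 647/4, 469/4]
L5 α=0: [145, 647/4, 469/4]
L6 α=1/2: [173/2, 667/8, 1453/8]
→ [86, 83, 182]

query (3,2) [L1,L4,L5,L6,L7] — begin 0,0,0
L1 α=7/8: [273/4, 357/8, 1785/8]
L4 α=1/2: [437/8, 2389/16, 3729/16]
L5 α=1/5: [859/10, 2477/20, 4737/20]
L6 α=1/4: [3157/40, 11191/80, 16311/80]
L7 α=3/4: [31357/160, 20791/320, 28311/320]
→ [196, 65, 88]

query (1,3) [L1,L4,L5,L6,L7,L8] — begin 0,0,0
L1 α=3/7: [111/7, 603/7, 123/7]
L4 α=3/4: [2061/14, 891/7, 2853/28]
L5 α=3/4: [9663/56, 4419/28, 15621/112]
L6 α=1/2: [20359/112, 6323/56, 16741/224]
L7 α=1: [208, 101, 240]
L8 α=3/4: [118, 71, 489/4]
= [118, 71, 122]

query (2,0) [L1,L4,L5,L6,L7,L8] — begin 0,0,0
L1 α=1/2: [3, 23, 76]
L4 α=3/5: [678/5, 328/5, 584/5]
L5 α=1/2: [584/5, 744/5, 537/5]
L6 α=1/6: [343/3, 321/2, 101]
L7 α=1/7: [813/7, 1087/7, 790/7]
L8 α=1/2: [697/7, 1465/14, 1721/14]
= [100, 105, 123]


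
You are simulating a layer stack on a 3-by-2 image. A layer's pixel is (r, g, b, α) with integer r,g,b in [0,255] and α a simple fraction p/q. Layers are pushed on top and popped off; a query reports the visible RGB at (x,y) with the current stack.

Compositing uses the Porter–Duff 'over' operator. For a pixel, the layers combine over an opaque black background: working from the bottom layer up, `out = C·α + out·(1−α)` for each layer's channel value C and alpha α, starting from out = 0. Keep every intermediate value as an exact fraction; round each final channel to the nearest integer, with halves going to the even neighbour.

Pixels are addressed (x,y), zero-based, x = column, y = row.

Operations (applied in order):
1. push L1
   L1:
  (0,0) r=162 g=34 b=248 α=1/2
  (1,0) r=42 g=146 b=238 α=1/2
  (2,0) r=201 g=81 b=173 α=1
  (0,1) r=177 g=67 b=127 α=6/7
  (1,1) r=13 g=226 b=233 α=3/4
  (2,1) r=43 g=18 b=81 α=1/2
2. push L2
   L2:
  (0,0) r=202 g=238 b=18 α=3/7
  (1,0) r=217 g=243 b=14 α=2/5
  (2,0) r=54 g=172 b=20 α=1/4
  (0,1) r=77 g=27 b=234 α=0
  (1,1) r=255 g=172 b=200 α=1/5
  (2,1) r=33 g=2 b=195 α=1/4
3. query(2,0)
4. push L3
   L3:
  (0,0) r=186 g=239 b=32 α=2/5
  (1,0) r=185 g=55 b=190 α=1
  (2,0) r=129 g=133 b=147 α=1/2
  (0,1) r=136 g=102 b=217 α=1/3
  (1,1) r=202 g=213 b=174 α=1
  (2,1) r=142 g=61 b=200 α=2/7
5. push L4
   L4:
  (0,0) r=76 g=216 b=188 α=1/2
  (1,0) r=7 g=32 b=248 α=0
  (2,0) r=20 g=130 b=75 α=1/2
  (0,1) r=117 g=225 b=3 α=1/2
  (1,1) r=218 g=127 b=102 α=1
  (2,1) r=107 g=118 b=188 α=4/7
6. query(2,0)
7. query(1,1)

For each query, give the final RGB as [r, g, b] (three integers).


at x=2,y=0 over L1,L2:
after L1 α=1: [201, 81, 173]
after L2 α=1/4: [657/4, 415/4, 539/4]
→ [164, 104, 135]

at x=2,y=0 over L1,L2,L3,L4:
L1 α=1: [201, 81, 173]
L2 α=1/4: [657/4, 415/4, 539/4]
L3 α=1/2: [1173/8, 947/8, 1127/8]
L4 α=1/2: [1333/16, 1987/16, 1727/16]
= [83, 124, 108]

at x=1,y=1 over L1,L2,L3,L4:
after L1 α=3/4: [39/4, 339/2, 699/4]
after L2 α=1/5: [294/5, 170, 899/5]
after L3 α=1: [202, 213, 174]
after L4 α=1: [218, 127, 102]
→ [218, 127, 102]


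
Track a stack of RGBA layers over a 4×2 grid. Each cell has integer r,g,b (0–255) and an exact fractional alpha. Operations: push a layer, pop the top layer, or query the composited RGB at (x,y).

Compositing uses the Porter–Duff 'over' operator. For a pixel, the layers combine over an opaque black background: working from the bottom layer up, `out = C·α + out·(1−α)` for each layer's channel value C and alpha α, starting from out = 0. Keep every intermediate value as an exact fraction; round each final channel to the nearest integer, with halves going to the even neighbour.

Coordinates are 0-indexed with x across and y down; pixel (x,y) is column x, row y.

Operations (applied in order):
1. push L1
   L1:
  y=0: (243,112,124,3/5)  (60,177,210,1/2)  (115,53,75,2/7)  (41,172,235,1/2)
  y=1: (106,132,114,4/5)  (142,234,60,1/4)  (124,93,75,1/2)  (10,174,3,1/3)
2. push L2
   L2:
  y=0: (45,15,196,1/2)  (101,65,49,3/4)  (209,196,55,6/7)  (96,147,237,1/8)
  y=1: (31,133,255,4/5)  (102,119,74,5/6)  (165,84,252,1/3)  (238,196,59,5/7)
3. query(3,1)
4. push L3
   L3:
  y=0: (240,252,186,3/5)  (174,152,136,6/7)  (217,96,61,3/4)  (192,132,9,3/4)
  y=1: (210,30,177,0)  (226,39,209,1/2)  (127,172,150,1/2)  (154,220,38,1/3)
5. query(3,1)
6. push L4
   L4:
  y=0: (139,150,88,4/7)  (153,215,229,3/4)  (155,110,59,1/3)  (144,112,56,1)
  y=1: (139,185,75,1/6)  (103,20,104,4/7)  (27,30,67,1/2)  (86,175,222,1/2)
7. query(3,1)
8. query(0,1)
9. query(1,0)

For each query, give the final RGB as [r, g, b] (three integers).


at x=3,y=1 over L1,L2:
+L1 (α=1/3) → [10/3, 58, 1]
+L2 (α=5/7) → [3590/21, 1096/7, 297/7]
rounded: [171, 157, 42]

query (3,1) [L1,L2,L3] — begin 0,0,0
L1 α=1/3: [10/3, 58, 1]
L2 α=5/7: [3590/21, 1096/7, 297/7]
L3 α=1/3: [10414/63, 1244/7, 860/21]
→ [165, 178, 41]

(3,1) stack=L1,L2,L3,L4; from [0,0,0]:
L1 α=1/3: [10/3, 58, 1]
L2 α=5/7: [3590/21, 1096/7, 297/7]
L3 α=1/3: [10414/63, 1244/7, 860/21]
L4 α=1/2: [7916/63, 2469/14, 2761/21]
→ [126, 176, 131]

query (0,1) [L1,L2,L3,L4] — begin 0,0,0
after L1 α=4/5: [424/5, 528/5, 456/5]
after L2 α=4/5: [1044/25, 3188/25, 5556/25]
after L3 α=0: [1044/25, 3188/25, 5556/25]
after L4 α=1/6: [1739/30, 1371/10, 1977/10]
= [58, 137, 198]

(1,0) stack=L1,L2,L3,L4; from [0,0,0]:
+L1 (α=1/2) → [30, 177/2, 105]
+L2 (α=3/4) → [333/4, 567/8, 63]
+L3 (α=6/7) → [4509/28, 7863/56, 879/7]
+L4 (α=3/4) → [17361/112, 43983/224, 1422/7]
→ [155, 196, 203]


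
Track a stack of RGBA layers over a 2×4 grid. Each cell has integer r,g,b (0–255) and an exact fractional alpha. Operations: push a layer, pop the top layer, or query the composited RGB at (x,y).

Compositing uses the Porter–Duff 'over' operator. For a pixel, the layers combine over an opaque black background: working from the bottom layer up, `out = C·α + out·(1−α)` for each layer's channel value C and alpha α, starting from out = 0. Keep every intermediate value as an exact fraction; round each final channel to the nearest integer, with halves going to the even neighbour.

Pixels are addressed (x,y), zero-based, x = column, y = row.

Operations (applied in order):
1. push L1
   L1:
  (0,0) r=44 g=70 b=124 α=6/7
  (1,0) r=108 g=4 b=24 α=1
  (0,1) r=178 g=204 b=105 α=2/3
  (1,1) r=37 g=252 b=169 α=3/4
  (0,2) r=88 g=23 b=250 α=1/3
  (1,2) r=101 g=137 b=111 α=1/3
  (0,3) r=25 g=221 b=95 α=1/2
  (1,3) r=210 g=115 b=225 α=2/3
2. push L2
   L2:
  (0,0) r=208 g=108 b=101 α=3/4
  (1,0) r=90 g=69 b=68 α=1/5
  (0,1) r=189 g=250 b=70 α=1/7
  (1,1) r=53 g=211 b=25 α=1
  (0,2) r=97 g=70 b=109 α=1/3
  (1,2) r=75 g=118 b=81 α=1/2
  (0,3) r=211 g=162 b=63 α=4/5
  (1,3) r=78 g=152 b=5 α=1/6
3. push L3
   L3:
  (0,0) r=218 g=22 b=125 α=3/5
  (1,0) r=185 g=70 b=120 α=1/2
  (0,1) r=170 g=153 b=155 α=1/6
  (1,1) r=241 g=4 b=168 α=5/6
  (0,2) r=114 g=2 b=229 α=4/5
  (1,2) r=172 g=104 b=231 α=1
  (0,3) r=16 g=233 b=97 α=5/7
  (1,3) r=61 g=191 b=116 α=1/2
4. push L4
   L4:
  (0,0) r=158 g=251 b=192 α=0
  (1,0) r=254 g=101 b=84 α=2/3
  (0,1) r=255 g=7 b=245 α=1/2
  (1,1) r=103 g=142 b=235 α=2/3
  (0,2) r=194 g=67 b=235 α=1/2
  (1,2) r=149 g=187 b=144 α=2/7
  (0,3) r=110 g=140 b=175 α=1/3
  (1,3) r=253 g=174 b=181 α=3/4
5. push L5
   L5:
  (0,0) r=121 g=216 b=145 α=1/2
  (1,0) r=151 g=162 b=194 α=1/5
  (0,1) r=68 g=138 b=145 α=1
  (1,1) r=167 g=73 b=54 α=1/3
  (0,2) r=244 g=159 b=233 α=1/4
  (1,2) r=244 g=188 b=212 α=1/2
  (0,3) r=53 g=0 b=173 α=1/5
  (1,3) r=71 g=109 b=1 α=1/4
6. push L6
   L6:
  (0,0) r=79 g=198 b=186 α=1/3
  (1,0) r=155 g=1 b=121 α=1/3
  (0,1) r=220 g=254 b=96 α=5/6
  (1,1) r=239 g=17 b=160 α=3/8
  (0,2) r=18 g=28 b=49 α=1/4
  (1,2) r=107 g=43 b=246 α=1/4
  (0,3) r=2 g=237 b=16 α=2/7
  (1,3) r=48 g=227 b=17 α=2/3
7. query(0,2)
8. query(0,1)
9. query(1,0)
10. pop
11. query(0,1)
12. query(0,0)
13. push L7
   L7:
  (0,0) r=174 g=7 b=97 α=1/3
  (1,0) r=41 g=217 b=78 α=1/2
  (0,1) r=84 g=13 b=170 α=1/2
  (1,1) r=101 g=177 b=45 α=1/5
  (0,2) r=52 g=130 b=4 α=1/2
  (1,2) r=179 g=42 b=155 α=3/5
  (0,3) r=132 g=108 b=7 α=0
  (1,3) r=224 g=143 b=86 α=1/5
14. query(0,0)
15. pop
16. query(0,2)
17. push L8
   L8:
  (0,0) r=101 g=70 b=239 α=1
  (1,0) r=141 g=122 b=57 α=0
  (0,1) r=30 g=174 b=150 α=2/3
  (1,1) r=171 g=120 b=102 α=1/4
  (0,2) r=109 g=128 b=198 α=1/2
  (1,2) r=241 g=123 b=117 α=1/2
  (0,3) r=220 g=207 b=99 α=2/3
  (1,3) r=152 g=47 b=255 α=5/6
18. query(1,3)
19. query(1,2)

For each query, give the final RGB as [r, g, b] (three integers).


at x=0,y=2 over L1,L2,L3,L4,L5,L6:
after L1 α=1/3: [88/3, 23/3, 250/3]
after L2 α=1/3: [467/9, 256/9, 827/9]
after L3 α=4/5: [4571/45, 328/45, 9071/45]
after L4 α=1/2: [13301/90, 3343/90, 9823/45]
after L5 α=1/4: [20621/120, 8113/120, 6659/30]
after L6 α=1/4: [21341/160, 9233/160, 7149/40]
rounded: [133, 58, 179]

(0,1) stack=L1,L2,L3,L4,L5,L6; from [0,0,0]:
L1 α=2/3: [356/3, 136, 70]
L2 α=1/7: [901/7, 1066/7, 70]
L3 α=1/6: [5695/42, 6401/42, 505/6]
L4 α=1/2: [16405/84, 6695/84, 1975/12]
L5 α=1: [68, 138, 145]
L6 α=5/6: [584/3, 704/3, 625/6]
= [195, 235, 104]

(1,0) stack=L1,L2,L3,L4,L5,L6; from [0,0,0]:
L1 α=1: [108, 4, 24]
L2 α=1/5: [522/5, 17, 164/5]
L3 α=1/2: [1447/10, 87/2, 382/5]
L4 α=2/3: [6527/30, 491/6, 1222/15]
L5 α=1/5: [15319/75, 1468/15, 7798/75]
L6 α=1/3: [42263/225, 2951/45, 24671/225]
rounded: [188, 66, 110]

(0,1) stack=L1,L2,L3,L4,L5; from [0,0,0]:
+L1 (α=2/3) → [356/3, 136, 70]
+L2 (α=1/7) → [901/7, 1066/7, 70]
+L3 (α=1/6) → [5695/42, 6401/42, 505/6]
+L4 (α=1/2) → [16405/84, 6695/84, 1975/12]
+L5 (α=1) → [68, 138, 145]
rounded: [68, 138, 145]

(0,0) stack=L1,L2,L3,L4,L5; from [0,0,0]:
after L1 α=6/7: [264/7, 60, 744/7]
after L2 α=3/4: [1158/7, 96, 2865/28]
after L3 α=3/5: [6894/35, 258/5, 1623/14]
after L4 α=0: [6894/35, 258/5, 1623/14]
after L5 α=1/2: [11129/70, 669/5, 3653/28]
= [159, 134, 130]

at x=0,y=0 over L1,L2,L3,L4,L5,L7:
after L1 α=6/7: [264/7, 60, 744/7]
after L2 α=3/4: [1158/7, 96, 2865/28]
after L3 α=3/5: [6894/35, 258/5, 1623/14]
after L4 α=0: [6894/35, 258/5, 1623/14]
after L5 α=1/2: [11129/70, 669/5, 3653/28]
after L7 α=1/3: [17219/105, 1373/15, 5011/42]
= [164, 92, 119]

query (0,2) [L1,L2,L3,L4,L5] — begin 0,0,0
L1 α=1/3: [88/3, 23/3, 250/3]
L2 α=1/3: [467/9, 256/9, 827/9]
L3 α=4/5: [4571/45, 328/45, 9071/45]
L4 α=1/2: [13301/90, 3343/90, 9823/45]
L5 α=1/4: [20621/120, 8113/120, 6659/30]
→ [172, 68, 222]

(1,3) stack=L1,L2,L3,L4,L5,L8; from [0,0,0]:
L1 α=2/3: [140, 230/3, 150]
L2 α=1/6: [389/3, 803/9, 755/6]
L3 α=1/2: [286/3, 1261/9, 1451/12]
L4 α=3/4: [2563/12, 5959/36, 7967/48]
L5 α=1/4: [2847/16, 7267/48, 7983/64]
L8 α=5/6: [15007/96, 18547/288, 29861/128]
rounded: [156, 64, 233]

(1,2) stack=L1,L2,L3,L4,L5,L8; from [0,0,0]:
after L1 α=1/3: [101/3, 137/3, 37]
after L2 α=1/2: [163/3, 491/6, 59]
after L3 α=1: [172, 104, 231]
after L4 α=2/7: [1158/7, 894/7, 1443/7]
after L5 α=1/2: [1433/7, 1105/7, 2927/14]
after L8 α=1/2: [1560/7, 983/7, 4565/28]
→ [223, 140, 163]


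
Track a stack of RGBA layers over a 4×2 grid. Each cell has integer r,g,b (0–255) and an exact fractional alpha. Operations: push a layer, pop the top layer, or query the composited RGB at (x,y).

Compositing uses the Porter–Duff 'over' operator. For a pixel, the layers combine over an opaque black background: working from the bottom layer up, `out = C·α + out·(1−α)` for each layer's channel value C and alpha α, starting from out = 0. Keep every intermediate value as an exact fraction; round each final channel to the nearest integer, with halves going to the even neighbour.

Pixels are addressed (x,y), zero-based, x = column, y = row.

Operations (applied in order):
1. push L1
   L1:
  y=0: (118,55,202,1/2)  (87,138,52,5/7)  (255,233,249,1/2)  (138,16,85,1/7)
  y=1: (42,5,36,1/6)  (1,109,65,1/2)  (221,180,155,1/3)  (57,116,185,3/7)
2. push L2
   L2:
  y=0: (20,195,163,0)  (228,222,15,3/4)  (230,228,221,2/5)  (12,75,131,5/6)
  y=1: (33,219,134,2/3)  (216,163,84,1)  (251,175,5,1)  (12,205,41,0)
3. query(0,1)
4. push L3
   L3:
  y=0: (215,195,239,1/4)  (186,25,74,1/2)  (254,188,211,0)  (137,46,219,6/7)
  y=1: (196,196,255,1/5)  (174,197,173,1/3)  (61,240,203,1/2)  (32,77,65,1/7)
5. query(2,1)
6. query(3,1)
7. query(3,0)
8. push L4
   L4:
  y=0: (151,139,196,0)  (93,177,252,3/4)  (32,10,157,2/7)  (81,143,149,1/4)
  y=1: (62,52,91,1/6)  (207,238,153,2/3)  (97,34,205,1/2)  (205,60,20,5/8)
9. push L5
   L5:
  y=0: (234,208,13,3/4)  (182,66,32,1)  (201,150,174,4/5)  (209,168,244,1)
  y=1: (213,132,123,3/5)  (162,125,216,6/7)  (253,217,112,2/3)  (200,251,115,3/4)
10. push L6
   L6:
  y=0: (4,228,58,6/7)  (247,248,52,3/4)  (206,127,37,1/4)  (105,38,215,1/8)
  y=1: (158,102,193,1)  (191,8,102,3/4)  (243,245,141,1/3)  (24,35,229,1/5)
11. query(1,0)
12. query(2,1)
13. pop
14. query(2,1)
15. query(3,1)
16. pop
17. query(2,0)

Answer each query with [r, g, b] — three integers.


(0,1) stack=L1,L2; from [0,0,0]:
after L1 α=1/6: [7, 5/6, 6]
after L2 α=2/3: [73/3, 2633/18, 274/3]
rounded: [24, 146, 91]

(2,1) stack=L1,L2,L3; from [0,0,0]:
after L1 α=1/3: [221/3, 60, 155/3]
after L2 α=1: [251, 175, 5]
after L3 α=1/2: [156, 415/2, 104]
rounded: [156, 208, 104]

query (3,1) [L1,L2,L3] — begin 0,0,0
after L1 α=3/7: [171/7, 348/7, 555/7]
after L2 α=0: [171/7, 348/7, 555/7]
after L3 α=1/7: [1250/49, 2627/49, 3785/49]
→ [26, 54, 77]

(3,0) stack=L1,L2,L3; from [0,0,0]:
after L1 α=1/7: [138/7, 16/7, 85/7]
after L2 α=5/6: [93/7, 2641/42, 2335/21]
after L3 α=6/7: [5847/49, 14233/294, 29929/147]
= [119, 48, 204]

query (1,0) [L1,L2,L3,L4,L5,L6] — begin 0,0,0
L1 α=5/7: [435/7, 690/7, 260/7]
L2 α=3/4: [5223/28, 1338/7, 575/28]
L3 α=1/2: [10431/56, 1513/14, 2647/56]
L4 α=3/4: [26055/224, 8947/56, 44983/224]
L5 α=1: [182, 66, 32]
L6 α=3/4: [923/4, 405/2, 47]
→ [231, 202, 47]

query (2,1) [L1,L2,L3,L4,L5,L6] — begin 0,0,0
+L1 (α=1/3) → [221/3, 60, 155/3]
+L2 (α=1) → [251, 175, 5]
+L3 (α=1/2) → [156, 415/2, 104]
+L4 (α=1/2) → [253/2, 483/4, 309/2]
+L5 (α=2/3) → [1265/6, 2219/12, 757/6]
+L6 (α=1/3) → [1994/9, 3689/18, 1180/9]
→ [222, 205, 131]

query (2,1) [L1,L2,L3,L4,L5] — begin 0,0,0
L1 α=1/3: [221/3, 60, 155/3]
L2 α=1: [251, 175, 5]
L3 α=1/2: [156, 415/2, 104]
L4 α=1/2: [253/2, 483/4, 309/2]
L5 α=2/3: [1265/6, 2219/12, 757/6]
→ [211, 185, 126]

at x=3,y=1 over L1,L2,L3,L4,L5:
L1 α=3/7: [171/7, 348/7, 555/7]
L2 α=0: [171/7, 348/7, 555/7]
L3 α=1/7: [1250/49, 2627/49, 3785/49]
L4 α=5/8: [53975/392, 22581/392, 16255/392]
L5 α=3/4: [289175/1568, 317757/1568, 151495/1568]
→ [184, 203, 97]

at x=2,y=0 over L1,L2,L3,L4:
+L1 (α=1/2) → [255/2, 233/2, 249/2]
+L2 (α=2/5) → [337/2, 1611/10, 1631/10]
+L3 (α=0) → [337/2, 1611/10, 1631/10]
+L4 (α=2/7) → [259/2, 1651/14, 2259/14]
= [130, 118, 161]


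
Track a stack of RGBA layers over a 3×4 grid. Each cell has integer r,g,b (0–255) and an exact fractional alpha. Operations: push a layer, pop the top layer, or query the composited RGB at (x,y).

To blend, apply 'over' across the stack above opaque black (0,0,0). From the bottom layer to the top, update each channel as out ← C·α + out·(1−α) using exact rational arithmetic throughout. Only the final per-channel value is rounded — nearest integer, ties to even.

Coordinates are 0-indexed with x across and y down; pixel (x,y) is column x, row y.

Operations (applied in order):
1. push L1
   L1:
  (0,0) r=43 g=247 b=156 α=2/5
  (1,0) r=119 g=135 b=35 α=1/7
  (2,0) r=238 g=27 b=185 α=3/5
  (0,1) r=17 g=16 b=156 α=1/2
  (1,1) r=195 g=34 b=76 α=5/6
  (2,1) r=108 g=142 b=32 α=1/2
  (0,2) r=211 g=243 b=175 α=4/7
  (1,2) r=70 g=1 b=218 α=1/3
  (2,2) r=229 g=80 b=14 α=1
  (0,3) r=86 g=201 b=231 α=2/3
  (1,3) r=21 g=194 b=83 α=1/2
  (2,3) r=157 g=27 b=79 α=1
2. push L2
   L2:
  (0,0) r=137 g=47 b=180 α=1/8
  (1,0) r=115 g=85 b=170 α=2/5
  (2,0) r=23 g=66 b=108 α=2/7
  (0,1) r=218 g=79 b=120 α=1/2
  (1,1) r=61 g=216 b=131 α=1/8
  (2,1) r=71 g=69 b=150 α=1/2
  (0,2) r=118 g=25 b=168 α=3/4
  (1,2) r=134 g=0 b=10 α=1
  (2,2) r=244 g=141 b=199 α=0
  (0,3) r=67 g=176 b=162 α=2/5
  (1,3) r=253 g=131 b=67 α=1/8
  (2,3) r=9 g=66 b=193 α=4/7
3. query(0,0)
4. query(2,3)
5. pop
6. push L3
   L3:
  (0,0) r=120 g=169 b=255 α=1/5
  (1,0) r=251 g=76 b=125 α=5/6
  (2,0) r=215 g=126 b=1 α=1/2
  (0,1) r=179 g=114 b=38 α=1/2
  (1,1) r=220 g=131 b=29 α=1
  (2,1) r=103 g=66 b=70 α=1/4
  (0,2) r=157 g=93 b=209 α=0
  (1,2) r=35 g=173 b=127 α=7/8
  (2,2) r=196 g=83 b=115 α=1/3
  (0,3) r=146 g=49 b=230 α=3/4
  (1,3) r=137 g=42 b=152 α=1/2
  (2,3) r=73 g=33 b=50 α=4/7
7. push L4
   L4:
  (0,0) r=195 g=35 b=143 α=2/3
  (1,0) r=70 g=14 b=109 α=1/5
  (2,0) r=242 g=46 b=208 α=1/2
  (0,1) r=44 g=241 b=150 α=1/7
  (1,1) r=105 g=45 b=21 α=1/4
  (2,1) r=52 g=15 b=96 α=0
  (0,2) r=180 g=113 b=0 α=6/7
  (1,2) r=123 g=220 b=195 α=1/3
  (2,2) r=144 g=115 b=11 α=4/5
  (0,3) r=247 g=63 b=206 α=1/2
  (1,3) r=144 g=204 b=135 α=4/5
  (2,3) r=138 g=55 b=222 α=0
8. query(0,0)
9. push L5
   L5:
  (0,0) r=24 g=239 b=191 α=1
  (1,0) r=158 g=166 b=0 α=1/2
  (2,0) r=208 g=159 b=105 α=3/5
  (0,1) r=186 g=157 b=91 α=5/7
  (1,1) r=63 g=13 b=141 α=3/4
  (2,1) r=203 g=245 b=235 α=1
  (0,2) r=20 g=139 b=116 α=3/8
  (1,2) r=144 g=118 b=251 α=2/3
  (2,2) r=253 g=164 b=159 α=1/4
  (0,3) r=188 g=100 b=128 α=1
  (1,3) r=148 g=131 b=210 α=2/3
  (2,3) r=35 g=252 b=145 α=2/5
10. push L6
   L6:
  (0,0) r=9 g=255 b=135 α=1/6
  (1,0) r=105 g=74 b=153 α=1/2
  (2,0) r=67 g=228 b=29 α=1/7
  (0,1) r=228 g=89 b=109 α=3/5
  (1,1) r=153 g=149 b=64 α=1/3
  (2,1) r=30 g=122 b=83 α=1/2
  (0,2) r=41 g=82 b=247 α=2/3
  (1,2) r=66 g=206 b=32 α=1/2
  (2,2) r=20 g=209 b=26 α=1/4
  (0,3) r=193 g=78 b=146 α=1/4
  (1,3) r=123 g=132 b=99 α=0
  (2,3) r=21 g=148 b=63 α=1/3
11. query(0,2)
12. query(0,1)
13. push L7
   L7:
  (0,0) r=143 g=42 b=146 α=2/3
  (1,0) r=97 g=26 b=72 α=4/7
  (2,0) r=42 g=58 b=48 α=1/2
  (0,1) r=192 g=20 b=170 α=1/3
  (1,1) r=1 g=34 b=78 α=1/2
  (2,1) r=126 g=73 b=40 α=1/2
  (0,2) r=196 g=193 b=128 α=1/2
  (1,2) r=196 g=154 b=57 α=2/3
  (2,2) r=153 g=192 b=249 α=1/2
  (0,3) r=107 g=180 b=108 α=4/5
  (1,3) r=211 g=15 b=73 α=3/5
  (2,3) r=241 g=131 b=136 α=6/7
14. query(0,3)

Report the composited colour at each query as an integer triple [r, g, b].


query (0,0) [L1,L2] — begin 0,0,0
+L1 (α=2/5) → [86/5, 494/5, 312/5]
+L2 (α=1/8) → [1287/40, 3693/40, 771/10]
rounded: [32, 92, 77]

query (2,3) [L1,L2] — begin 0,0,0
L1 α=1: [157, 27, 79]
L2 α=4/7: [507/7, 345/7, 1009/7]
= [72, 49, 144]

query (0,0) [L1,L3,L4] — begin 0,0,0
after L1 α=2/5: [86/5, 494/5, 312/5]
after L3 α=1/5: [944/25, 2821/25, 2523/25]
after L4 α=2/3: [10694/75, 4571/75, 9673/75]
= [143, 61, 129]

at x=0,y=2 over L1,L3,L4,L5,L6:
+L1 (α=4/7) → [844/7, 972/7, 100]
+L3 (α=0) → [844/7, 972/7, 100]
+L4 (α=6/7) → [8404/49, 5718/49, 100/7]
+L5 (α=3/8) → [5620/49, 49023/392, 367/7]
+L6 (α=2/3) → [9638/147, 113311/1176, 1275/7]
rounded: [66, 96, 182]

query (0,1) [L1,L3,L4,L5,L6] — begin 0,0,0
after L1 α=1/2: [17/2, 8, 78]
after L3 α=1/2: [375/4, 61, 58]
after L4 α=1/7: [1213/14, 607/7, 498/7]
after L5 α=5/7: [7723/49, 6709/49, 4181/49]
after L6 α=3/5: [48962/245, 26501/245, 4877/49]
= [200, 108, 100]

at x=0,y=3 over L1,L3,L4,L5,L6,L7:
+L1 (α=2/3) → [172/3, 134, 154]
+L3 (α=3/4) → [743/6, 281/4, 211]
+L4 (α=1/2) → [2225/12, 533/8, 417/2]
+L5 (α=1) → [188, 100, 128]
+L6 (α=1/4) → [757/4, 189/2, 265/2]
+L7 (α=4/5) → [2469/20, 1629/10, 1129/10]
= [123, 163, 113]


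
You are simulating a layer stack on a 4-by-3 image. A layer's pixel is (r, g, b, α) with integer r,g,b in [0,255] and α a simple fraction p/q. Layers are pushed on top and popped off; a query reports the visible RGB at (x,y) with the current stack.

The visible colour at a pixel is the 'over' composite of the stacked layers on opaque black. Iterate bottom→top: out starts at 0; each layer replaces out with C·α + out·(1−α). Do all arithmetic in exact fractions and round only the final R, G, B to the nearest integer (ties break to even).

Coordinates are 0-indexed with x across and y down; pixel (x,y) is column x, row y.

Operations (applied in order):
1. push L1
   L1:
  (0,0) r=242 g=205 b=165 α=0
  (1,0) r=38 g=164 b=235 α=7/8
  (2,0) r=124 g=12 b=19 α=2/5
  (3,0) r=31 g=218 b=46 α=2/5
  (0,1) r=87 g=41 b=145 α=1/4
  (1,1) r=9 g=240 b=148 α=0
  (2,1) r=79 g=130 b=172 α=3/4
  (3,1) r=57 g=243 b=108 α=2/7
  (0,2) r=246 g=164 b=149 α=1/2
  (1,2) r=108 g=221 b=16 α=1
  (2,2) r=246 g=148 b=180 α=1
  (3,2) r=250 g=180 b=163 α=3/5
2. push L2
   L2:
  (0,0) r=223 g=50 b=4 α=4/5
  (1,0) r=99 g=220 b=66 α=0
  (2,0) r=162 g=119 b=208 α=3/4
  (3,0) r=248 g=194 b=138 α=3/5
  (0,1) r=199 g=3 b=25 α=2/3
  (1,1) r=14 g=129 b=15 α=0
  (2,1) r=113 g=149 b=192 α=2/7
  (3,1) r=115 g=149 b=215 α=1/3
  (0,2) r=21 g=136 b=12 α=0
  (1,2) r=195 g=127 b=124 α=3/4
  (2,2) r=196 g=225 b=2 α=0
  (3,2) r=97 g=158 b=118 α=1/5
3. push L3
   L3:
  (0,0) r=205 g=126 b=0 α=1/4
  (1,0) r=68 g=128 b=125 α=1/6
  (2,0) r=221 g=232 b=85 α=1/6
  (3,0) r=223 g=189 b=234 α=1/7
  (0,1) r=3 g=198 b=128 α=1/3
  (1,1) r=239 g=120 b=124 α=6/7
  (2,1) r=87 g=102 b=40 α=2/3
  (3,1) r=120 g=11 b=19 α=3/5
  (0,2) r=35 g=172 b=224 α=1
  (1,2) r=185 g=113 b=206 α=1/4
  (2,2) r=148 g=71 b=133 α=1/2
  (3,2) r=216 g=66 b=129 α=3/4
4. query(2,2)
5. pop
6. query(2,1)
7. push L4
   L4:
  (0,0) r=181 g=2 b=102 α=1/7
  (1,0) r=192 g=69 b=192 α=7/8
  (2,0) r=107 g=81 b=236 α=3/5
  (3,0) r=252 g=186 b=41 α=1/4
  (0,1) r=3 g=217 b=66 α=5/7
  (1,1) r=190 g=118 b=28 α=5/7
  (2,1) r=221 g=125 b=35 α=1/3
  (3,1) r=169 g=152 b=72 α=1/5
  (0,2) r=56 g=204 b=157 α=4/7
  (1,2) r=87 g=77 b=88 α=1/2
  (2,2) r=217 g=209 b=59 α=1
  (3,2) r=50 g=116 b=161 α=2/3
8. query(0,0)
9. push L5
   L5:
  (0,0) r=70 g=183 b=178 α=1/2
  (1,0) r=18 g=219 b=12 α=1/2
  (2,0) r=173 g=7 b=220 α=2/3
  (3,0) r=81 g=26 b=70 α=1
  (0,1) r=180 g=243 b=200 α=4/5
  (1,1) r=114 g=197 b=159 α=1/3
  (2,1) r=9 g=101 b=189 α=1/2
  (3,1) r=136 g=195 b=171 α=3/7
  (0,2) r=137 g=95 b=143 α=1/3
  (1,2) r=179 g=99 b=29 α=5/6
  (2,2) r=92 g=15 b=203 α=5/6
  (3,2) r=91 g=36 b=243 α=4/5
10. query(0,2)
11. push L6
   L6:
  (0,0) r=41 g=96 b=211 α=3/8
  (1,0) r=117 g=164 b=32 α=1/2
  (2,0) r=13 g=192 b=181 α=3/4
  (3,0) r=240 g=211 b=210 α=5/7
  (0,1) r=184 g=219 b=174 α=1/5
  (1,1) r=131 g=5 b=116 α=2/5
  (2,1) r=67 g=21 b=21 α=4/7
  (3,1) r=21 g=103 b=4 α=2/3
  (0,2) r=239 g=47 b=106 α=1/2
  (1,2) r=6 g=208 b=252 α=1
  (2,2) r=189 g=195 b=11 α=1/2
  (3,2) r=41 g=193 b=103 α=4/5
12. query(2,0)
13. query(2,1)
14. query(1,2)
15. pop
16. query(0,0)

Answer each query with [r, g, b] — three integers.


query (2,2) [L1,L2,L3] — begin 0,0,0
after L1 α=1: [246, 148, 180]
after L2 α=0: [246, 148, 180]
after L3 α=1/2: [197, 219/2, 313/2]
→ [197, 110, 156]

query (2,1) [L1,L2] — begin 0,0,0
L1 α=3/4: [237/4, 195/2, 129]
L2 α=2/7: [2089/28, 1571/14, 147]
→ [75, 112, 147]

(0,0) stack=L1,L2,L4; from [0,0,0]:
L1 α=0: [0, 0, 0]
L2 α=4/5: [892/5, 40, 16/5]
L4 α=1/7: [6257/35, 242/7, 606/35]
rounded: [179, 35, 17]

at x=0,y=2 over L1,L2,L4,L5:
+L1 (α=1/2) → [123, 82, 149/2]
+L2 (α=0) → [123, 82, 149/2]
+L4 (α=4/7) → [593/7, 1062/7, 1703/14]
+L5 (α=1/3) → [715/7, 2789/21, 2704/21]
rounded: [102, 133, 129]

query (2,0) [L1,L2,L4,L5,L6] — begin 0,0,0
L1 α=2/5: [248/5, 24/5, 38/5]
L2 α=3/4: [1339/10, 1809/20, 1579/10]
L4 α=3/5: [2944/25, 4239/50, 5119/25]
L5 α=2/3: [11594/75, 4939/150, 5373/25]
L6 α=3/4: [14519/300, 91339/600, 4737/25]
rounded: [48, 152, 189]

at x=2,y=1 over L1,L2,L4,L5,L6:
+L1 (α=3/4) → [237/4, 195/2, 129]
+L2 (α=2/7) → [2089/28, 1571/14, 147]
+L4 (α=1/3) → [5183/42, 2446/21, 329/3]
+L5 (α=1/2) → [5561/84, 4567/42, 448/3]
+L6 (α=4/7) → [13065/196, 5743/98, 76]
rounded: [67, 59, 76]

(1,2) stack=L1,L2,L4,L5,L6; from [0,0,0]:
after L1 α=1: [108, 221, 16]
after L2 α=3/4: [693/4, 301/2, 97]
after L4 α=1/2: [1041/8, 455/4, 185/2]
after L5 α=5/6: [8201/48, 2435/24, 475/12]
after L6 α=1: [6, 208, 252]
→ [6, 208, 252]

(0,0) stack=L1,L2,L4,L5; from [0,0,0]:
+L1 (α=0) → [0, 0, 0]
+L2 (α=4/5) → [892/5, 40, 16/5]
+L4 (α=1/7) → [6257/35, 242/7, 606/35]
+L5 (α=1/2) → [8707/70, 1523/14, 3418/35]
rounded: [124, 109, 98]
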